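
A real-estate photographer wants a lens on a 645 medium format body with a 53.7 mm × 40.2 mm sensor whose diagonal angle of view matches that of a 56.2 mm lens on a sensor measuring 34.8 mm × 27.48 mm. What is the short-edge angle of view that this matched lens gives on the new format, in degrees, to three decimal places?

Sensor diagonal = √(34.8² + 27.48²) = √1966.1904 ≈ 44.3417 mm.
Sensor diagonal = √(53.7² + 40.2²) = √4499.7300 ≈ 67.0800 mm.
Equal diagonal AOV ⇒ f₂ = f₁ · 67.0800/44.3417 = 56.2 × 1.51280 ≈ 85.0191 mm.
Short-edge AOV on the new format = 2·arctan(40.2 / (2 × 85.0191)) = 2·arctan(0.23642) ≈ 26.6030°.

26.603°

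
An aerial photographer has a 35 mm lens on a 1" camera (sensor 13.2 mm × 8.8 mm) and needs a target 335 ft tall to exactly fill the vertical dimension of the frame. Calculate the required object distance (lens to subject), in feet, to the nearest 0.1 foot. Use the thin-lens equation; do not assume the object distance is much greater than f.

1332.5 ft

W: 335 ft × 304.8 mm/ft = 102108.00 mm.
Magnification m = h/W = dᵢ/dₒ; combined with 1/f = 1/dₒ + 1/dᵢ this gives dₒ = f·(1 + W/h).
dₒ = 35 mm × (1 + 102108/8.8) = 35 × 11604.1814 ≈ 406146.351 mm = 406146.351/304.8 ft = 1332.5 ft.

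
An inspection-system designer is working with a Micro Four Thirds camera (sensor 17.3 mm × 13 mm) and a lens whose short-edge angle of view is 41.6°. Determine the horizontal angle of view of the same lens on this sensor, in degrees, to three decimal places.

From the short-edge AOV: f = 13 / (2·tan(20.8°)) = 13 / 0.75973 ≈ 17.1114 mm.
Horizontal AOV = 2·arctan(17.3 / (2 × 17.1114)) = 2·arctan(0.50551) ≈ 53.6343°.

53.634°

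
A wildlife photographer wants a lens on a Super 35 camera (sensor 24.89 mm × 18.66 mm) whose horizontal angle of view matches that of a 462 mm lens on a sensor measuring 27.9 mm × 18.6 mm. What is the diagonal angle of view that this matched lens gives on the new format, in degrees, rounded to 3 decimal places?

4.322°

Equal horizontal AOV ⇒ f₂ = f₁ · 24.89/27.9 = 462 × 0.89211 ≈ 412.1570 mm.
Sensor diagonal = √(24.89² + 18.66²) = √967.7077 ≈ 31.1080 mm.
Diagonal AOV on the new format = 2·arctan(31.1080 / (2 × 412.1570)) = 2·arctan(0.03774) ≈ 4.3224°.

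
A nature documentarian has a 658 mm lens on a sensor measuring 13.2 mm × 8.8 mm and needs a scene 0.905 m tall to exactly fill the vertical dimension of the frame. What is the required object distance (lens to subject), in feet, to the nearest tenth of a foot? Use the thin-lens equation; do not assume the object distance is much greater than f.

224.2 ft

W: 0.905 m = 905 mm.
Magnification m = h/W = dᵢ/dₒ; combined with 1/f = 1/dₒ + 1/dᵢ this gives dₒ = f·(1 + W/h).
dₒ = 658 mm × (1 + 905/8.8) = 658 × 103.8409 ≈ 68327.318 mm = 68327.318/304.8 ft = 224.171 ft.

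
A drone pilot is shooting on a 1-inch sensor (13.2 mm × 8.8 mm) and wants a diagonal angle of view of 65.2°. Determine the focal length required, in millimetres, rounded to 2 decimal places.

Sensor diagonal = √(13.2² + 8.8²) = √251.6800 ≈ 15.8644 mm.
From α = 2·arctan(d/2f) we get f = d / (2·tan(α/2)).
With d = 15.8644 mm and α/2 = 32.6°, tan(α/2) ≈ 0.63953, so f ≈ 15.8644 / 1.27905 ≈ 12.4033 mm.

12.40 mm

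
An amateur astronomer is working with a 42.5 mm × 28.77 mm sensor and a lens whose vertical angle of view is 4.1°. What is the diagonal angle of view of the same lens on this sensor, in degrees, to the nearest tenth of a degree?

From the vertical AOV: f = 28.77 / (2·tan(2.05°)) = 28.77 / 0.07159 ≈ 401.8771 mm.
Sensor diagonal = √(42.5² + 28.77²) = √2633.9629 ≈ 51.3221 mm.
Diagonal AOV = 2·arctan(51.3221 / (2 × 401.8771)) = 2·arctan(0.06385) ≈ 7.3071°.

7.3°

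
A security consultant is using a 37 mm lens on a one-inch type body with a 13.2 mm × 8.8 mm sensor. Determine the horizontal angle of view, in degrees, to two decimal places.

Angle of view α = 2·arctan(w/2f) with w = 13.2 mm and f = 37 mm.
w/2f = 0.17838; arctan(0.17838) ≈ 10.1140°, so α ≈ 20.2279°.

20.23°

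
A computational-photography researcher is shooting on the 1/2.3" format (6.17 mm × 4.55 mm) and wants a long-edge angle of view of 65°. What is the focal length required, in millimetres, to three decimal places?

From α = 2·arctan(w/2f) we get f = w / (2·tan(α/2)).
With w = 6.17 mm and α/2 = 32.5°, tan(α/2) ≈ 0.63707, so f ≈ 6.17 / 1.27414 ≈ 4.8425 mm.

4.842 mm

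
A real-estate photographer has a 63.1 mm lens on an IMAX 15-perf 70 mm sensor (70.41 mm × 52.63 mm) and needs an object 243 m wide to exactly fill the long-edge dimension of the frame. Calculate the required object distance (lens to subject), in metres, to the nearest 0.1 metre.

217.8 m

W: 243 m = 243000 mm.
Magnification m = w/W = dᵢ/dₒ; combined with 1/f = 1/dₒ + 1/dᵢ this gives dₒ = f·(1 + W/w).
dₒ = 63.1 mm × (1 + 243000/70.41) = 63.1 × 3452.2143 ≈ 217834.723 mm = 217.835 m.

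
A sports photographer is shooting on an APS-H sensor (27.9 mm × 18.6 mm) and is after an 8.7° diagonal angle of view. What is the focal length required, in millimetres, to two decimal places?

Sensor diagonal = √(27.9² + 18.6²) = √1124.3700 ≈ 33.5316 mm.
From α = 2·arctan(d/2f) we get f = d / (2·tan(α/2)).
With d = 33.5316 mm and α/2 = 4.35°, tan(α/2) ≈ 0.07607, so f ≈ 33.5316 / 0.15214 ≈ 220.4055 mm.

220.41 mm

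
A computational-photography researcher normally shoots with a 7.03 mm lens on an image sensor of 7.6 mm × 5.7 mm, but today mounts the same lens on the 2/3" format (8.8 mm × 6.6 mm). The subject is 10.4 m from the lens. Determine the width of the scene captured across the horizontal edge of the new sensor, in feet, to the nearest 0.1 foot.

42.7 ft

The focal length stays 7.03 mm; the relevant sensor dimension is now w = 8.8 mm. Object distance dₒ = 10.4 m = 10400 mm.
Thin-lens field width W = w·(dₒ − f)/f = 8.8 × (10400 − 7.03)/7.03 ≈ 13009.692 mm = 13009.692/304.8 ft = 42.6827 ft.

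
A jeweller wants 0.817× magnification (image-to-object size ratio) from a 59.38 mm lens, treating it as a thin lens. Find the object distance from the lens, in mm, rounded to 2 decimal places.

132.06 mm

With m = dᵢ/dₒ and 1/f = 1/dₒ + 1/dᵢ, substituting dᵢ = m·dₒ gives 1/f = (1 + 1/m)/dₒ, hence dₒ = f·(1 + 1/m).
dₒ = 59.38 × (1 + 1/0.817) = 59.38 × 2.22399 ≈ 132.061 mm.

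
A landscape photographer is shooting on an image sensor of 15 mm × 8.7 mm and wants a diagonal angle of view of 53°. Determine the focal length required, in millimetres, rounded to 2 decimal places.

Sensor diagonal = √(15² + 8.7²) = √300.6900 ≈ 17.3404 mm.
From α = 2·arctan(d/2f) we get f = d / (2·tan(α/2)).
With d = 17.3404 mm and α/2 = 26.5°, tan(α/2) ≈ 0.49858, so f ≈ 17.3404 / 0.99716 ≈ 17.3897 mm.

17.39 mm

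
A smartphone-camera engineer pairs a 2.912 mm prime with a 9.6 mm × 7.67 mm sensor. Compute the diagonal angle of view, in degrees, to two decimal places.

129.28°

Sensor diagonal = √(9.6² + 7.67²) = √150.9889 ≈ 12.2878 mm.
Angle of view α = 2·arctan(d/2f) with d = 12.2878 mm and f = 2.912 mm.
d/2f = 2.10985; arctan(2.10985) ≈ 64.6406°, so α ≈ 129.2811°.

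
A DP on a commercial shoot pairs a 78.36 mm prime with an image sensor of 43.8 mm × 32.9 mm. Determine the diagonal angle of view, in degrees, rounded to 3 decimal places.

38.533°

Sensor diagonal = √(43.8² + 32.9²) = √3000.8500 ≈ 54.7800 mm.
Angle of view α = 2·arctan(d/2f) with d = 54.7800 mm and f = 78.36 mm.
d/2f = 0.34954; arctan(0.34954) ≈ 19.2666°, so α ≈ 38.5332°.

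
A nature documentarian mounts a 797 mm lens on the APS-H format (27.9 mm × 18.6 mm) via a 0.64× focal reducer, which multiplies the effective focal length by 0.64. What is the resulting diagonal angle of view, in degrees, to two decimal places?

Effective focal length f = 797 × 0.64 = 510.08 mm.
Sensor diagonal = √(27.9² + 18.6²) = √1124.3700 ≈ 33.5316 mm.
α = 2·arctan(33.532 / (2 × 510.08)) = 2·arctan(0.03287) ≈ 3.7652°.

3.77°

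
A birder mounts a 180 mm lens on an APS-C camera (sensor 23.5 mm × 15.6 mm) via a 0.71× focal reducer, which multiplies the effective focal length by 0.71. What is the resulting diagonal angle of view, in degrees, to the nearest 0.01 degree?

12.59°

Effective focal length f = 180 × 0.71 = 127.8 mm.
Sensor diagonal = √(23.5² + 15.6²) = √795.6100 ≈ 28.2066 mm.
α = 2·arctan(28.207 / (2 × 127.8)) = 2·arctan(0.11035) ≈ 12.5947°.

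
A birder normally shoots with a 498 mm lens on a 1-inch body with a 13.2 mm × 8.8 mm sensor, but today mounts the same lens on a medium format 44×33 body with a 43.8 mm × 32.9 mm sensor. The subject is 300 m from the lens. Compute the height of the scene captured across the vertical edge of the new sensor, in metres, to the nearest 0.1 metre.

The focal length stays 498 mm; the relevant sensor dimension is now h = 32.9 mm. Object distance dₒ = 300 m = 300000 mm.
Thin-lens field height W = h·(dₒ − f)/f = 32.9 × (300000 − 498)/498 ≈ 19786.377 mm = 19.7864 m.

19.8 m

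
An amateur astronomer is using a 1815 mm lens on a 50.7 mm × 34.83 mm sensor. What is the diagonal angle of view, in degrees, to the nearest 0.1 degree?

Sensor diagonal = √(50.7² + 34.83²) = √3783.6189 ≈ 61.5111 mm.
Angle of view α = 2·arctan(d/2f) with d = 61.5111 mm and f = 1815 mm.
d/2f = 0.01695; arctan(0.01695) ≈ 0.9708°, so α ≈ 1.9416°.

1.9°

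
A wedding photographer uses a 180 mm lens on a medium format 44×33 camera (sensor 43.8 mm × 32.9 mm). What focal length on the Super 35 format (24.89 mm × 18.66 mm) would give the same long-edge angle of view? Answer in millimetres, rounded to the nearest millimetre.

102 mm

Equal angle of view means equal width/f ratio, so f₂ = f₁ · (width₂/width₁) = 180 × 24.89/43.8.
f₂ = 180 × 0.56826 ≈ 102.288 mm.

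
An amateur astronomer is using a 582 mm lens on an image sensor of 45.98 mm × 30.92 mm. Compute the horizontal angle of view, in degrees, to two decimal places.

Angle of view α = 2·arctan(w/2f) with w = 45.98 mm and f = 582 mm.
w/2f = 0.03950; arctan(0.03950) ≈ 2.2621°, so α ≈ 4.5242°.

4.52°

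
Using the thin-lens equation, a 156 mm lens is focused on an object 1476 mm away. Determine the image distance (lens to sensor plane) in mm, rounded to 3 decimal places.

174.436 mm

1/dᵢ = 1/f − 1/dₒ = 1/156 − 1/1476 = 0.0057327 mm⁻¹.
dᵢ = 1/0.0057327 ≈ 174.4364 mm.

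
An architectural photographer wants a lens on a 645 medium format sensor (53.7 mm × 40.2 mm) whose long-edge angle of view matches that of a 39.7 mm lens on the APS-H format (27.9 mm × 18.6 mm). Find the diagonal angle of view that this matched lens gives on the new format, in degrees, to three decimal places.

Equal long-edge AOV ⇒ f₂ = f₁ · 53.7/27.9 = 39.7 × 1.92473 ≈ 76.4118 mm.
Sensor diagonal = √(53.7² + 40.2²) = √4499.7300 ≈ 67.0800 mm.
Diagonal AOV on the new format = 2·arctan(67.0800 / (2 × 76.4118)) = 2·arctan(0.43894) ≈ 47.3969°.

47.397°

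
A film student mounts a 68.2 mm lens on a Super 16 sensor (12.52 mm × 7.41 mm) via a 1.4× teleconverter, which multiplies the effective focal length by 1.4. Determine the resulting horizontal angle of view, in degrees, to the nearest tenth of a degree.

Effective focal length f = 68.2 × 1.4 = 95.48 mm.
α = 2·arctan(12.52 / (2 × 95.48)) = 2·arctan(0.06556) ≈ 7.5023°.

7.5°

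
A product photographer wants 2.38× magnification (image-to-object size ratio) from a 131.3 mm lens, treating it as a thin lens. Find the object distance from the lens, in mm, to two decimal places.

With m = dᵢ/dₒ and 1/f = 1/dₒ + 1/dᵢ, substituting dᵢ = m·dₒ gives 1/f = (1 + 1/m)/dₒ, hence dₒ = f·(1 + 1/m).
dₒ = 131.3 × (1 + 1/2.38) = 131.3 × 1.42017 ≈ 186.468 mm.

186.47 mm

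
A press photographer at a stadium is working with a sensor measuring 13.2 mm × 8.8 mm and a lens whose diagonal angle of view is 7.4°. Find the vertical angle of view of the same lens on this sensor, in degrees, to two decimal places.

Sensor diagonal = √(13.2² + 8.8²) = √251.6800 ≈ 15.8644 mm.
From the diagonal AOV: f = 15.8644 / (2·tan(3.7°)) = 15.8644 / 0.12933 ≈ 122.6623 mm.
Vertical AOV = 2·arctan(8.8 / (2 × 122.6623)) = 2·arctan(0.03587) ≈ 4.1087°.

4.11°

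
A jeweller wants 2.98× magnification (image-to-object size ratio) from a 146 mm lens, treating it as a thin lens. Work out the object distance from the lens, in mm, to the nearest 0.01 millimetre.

194.99 mm

With m = dᵢ/dₒ and 1/f = 1/dₒ + 1/dᵢ, substituting dᵢ = m·dₒ gives 1/f = (1 + 1/m)/dₒ, hence dₒ = f·(1 + 1/m).
dₒ = 146 × (1 + 1/2.98) = 146 × 1.33557 ≈ 194.993 mm.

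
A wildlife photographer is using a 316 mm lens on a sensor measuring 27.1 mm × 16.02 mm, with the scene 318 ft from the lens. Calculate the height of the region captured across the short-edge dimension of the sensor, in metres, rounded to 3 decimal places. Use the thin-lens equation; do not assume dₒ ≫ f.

dₒ: 318 ft × 304.8 mm/ft = 96926.40 mm.
Similar triangles through the lens centre give W/dₒ = h/dᵢ; with 1/f = 1/dₒ + 1/dᵢ this gives W = h·(dₒ − f)/f.
W = 16.02 mm × (96926.4 − 316) / 316 = 16.02 × 305.7291 ≈ 4897.780 mm = 4.89778 m.

4.898 m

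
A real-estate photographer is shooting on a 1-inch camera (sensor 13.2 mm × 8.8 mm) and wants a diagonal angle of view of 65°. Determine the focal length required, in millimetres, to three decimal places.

12.451 mm

Sensor diagonal = √(13.2² + 8.8²) = √251.6800 ≈ 15.8644 mm.
From α = 2·arctan(d/2f) we get f = d / (2·tan(α/2)).
With d = 15.8644 mm and α/2 = 32.5°, tan(α/2) ≈ 0.63707, so f ≈ 15.8644 / 1.27414 ≈ 12.4511 mm.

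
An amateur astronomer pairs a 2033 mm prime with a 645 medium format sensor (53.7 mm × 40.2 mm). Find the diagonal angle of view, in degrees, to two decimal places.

1.89°

Sensor diagonal = √(53.7² + 40.2²) = √4499.7300 ≈ 67.0800 mm.
Angle of view α = 2·arctan(d/2f) with d = 67.0800 mm and f = 2033 mm.
d/2f = 0.01650; arctan(0.01650) ≈ 0.9452°, so α ≈ 1.8903°.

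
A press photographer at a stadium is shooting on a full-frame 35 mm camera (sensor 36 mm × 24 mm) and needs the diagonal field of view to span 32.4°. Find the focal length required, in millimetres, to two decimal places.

Sensor diagonal = √(36² + 24²) = √1872.0000 ≈ 43.2666 mm.
From α = 2·arctan(d/2f) we get f = d / (2·tan(α/2)).
With d = 43.2666 mm and α/2 = 16.2°, tan(α/2) ≈ 0.29053, so f ≈ 43.2666 / 0.58105 ≈ 74.4623 mm.

74.46 mm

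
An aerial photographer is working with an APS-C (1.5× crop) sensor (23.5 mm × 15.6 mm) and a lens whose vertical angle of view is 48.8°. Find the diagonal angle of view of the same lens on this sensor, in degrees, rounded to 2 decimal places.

From the vertical AOV: f = 15.6 / (2·tan(24.4°)) = 15.6 / 0.90724 ≈ 17.1950 mm.
Sensor diagonal = √(23.5² + 15.6²) = √795.6100 ≈ 28.2066 mm.
Diagonal AOV = 2·arctan(28.2066 / (2 × 17.1950)) = 2·arctan(0.82020) ≈ 78.7170°.

78.72°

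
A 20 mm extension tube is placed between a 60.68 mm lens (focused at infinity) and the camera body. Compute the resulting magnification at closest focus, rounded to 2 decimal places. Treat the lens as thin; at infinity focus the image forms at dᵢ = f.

0.33×

The tube moves the image plane from f to f + e, so dᵢ = 60.68 + 20 = 80.68 mm. Focus is achieved when 1/f = 1/dₒ + 1/dᵢ, giving dₒ = 1/(1/f − 1/(f+e)).
Magnification m = dᵢ/dₒ = (f+e)·(1/f − 1/(f+e)) = e/f = 20/60.68 ≈ 0.3296.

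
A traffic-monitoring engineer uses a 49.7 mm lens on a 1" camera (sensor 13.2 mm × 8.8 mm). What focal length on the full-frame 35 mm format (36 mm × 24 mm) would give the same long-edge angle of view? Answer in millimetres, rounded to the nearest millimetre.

136 mm

Equal angle of view means equal width/f ratio, so f₂ = f₁ · (width₂/width₁) = 49.7 × 36/13.2.
f₂ = 49.7 × 2.72727 ≈ 135.545 mm.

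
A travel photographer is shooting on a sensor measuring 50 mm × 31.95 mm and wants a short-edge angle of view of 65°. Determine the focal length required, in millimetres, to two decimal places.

25.08 mm

From α = 2·arctan(h/2f) we get f = h / (2·tan(α/2)).
With h = 31.95 mm and α/2 = 32.5°, tan(α/2) ≈ 0.63707, so f ≈ 31.95 / 1.27414 ≈ 25.0757 mm.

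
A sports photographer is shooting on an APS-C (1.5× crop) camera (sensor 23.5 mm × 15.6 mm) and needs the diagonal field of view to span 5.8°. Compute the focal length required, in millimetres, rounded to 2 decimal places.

Sensor diagonal = √(23.5² + 15.6²) = √795.6100 ≈ 28.2066 mm.
From α = 2·arctan(d/2f) we get f = d / (2·tan(α/2)).
With d = 28.2066 mm and α/2 = 2.9°, tan(α/2) ≈ 0.05066, so f ≈ 28.2066 / 0.10132 ≈ 278.4028 mm.

278.40 mm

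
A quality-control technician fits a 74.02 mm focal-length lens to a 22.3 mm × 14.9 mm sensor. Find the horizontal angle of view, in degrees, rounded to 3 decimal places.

17.133°

Angle of view α = 2·arctan(w/2f) with w = 22.3 mm and f = 74.02 mm.
w/2f = 0.15063; arctan(0.15063) ≈ 8.5663°, so α ≈ 17.1327°.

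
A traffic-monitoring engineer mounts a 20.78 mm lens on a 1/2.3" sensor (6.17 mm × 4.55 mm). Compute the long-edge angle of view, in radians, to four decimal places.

Angle of view α = 2·arctan(w/2f) with w = 6.17 mm and f = 20.78 mm.
w/2f = 0.14846; arctan(0.14846) ≈ 0.1474 rad, so α ≈ 0.2948 rad.

0.2948 rad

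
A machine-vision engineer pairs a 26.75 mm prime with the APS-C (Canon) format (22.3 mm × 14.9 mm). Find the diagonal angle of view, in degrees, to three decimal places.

Sensor diagonal = √(22.3² + 14.9²) = √719.3000 ≈ 26.8198 mm.
Angle of view α = 2·arctan(d/2f) with d = 26.8198 mm and f = 26.75 mm.
d/2f = 0.50130; arctan(0.50130) ≈ 26.6248°, so α ≈ 53.2496°.

53.250°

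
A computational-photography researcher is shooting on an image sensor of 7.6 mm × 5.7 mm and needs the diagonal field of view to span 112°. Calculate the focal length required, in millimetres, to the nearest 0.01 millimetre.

3.20 mm

Sensor diagonal = √(7.6² + 5.7²) = √90.2500 ≈ 9.5000 mm.
From α = 2·arctan(d/2f) we get f = d / (2·tan(α/2)).
With d = 9.5000 mm and α/2 = 56°, tan(α/2) ≈ 1.48256, so f ≈ 9.5000 / 2.96512 ≈ 3.2039 mm.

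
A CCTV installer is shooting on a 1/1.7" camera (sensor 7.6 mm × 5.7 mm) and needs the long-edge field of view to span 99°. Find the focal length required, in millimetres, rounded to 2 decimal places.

From α = 2·arctan(w/2f) we get f = w / (2·tan(α/2)).
With w = 7.6 mm and α/2 = 49.5°, tan(α/2) ≈ 1.17085, so f ≈ 7.6 / 2.34170 ≈ 3.2455 mm.

3.25 mm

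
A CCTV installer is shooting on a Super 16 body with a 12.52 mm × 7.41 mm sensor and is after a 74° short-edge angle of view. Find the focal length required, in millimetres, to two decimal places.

From α = 2·arctan(h/2f) we get f = h / (2·tan(α/2)).
With h = 7.41 mm and α/2 = 37°, tan(α/2) ≈ 0.75355, so f ≈ 7.41 / 1.50711 ≈ 4.9167 mm.

4.92 mm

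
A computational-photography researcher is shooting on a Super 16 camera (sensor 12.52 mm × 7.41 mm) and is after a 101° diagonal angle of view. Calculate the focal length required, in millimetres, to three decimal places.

Sensor diagonal = √(12.52² + 7.41²) = √211.6585 ≈ 14.5485 mm.
From α = 2·arctan(d/2f) we get f = d / (2·tan(α/2)).
With d = 14.5485 mm and α/2 = 50.5°, tan(α/2) ≈ 1.21310, so f ≈ 14.5485 / 2.42619 ≈ 5.9964 mm.

5.996 mm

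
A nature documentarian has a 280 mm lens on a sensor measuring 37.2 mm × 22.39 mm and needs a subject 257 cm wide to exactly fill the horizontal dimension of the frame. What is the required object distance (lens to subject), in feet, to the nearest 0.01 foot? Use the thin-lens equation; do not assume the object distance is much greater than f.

64.38 ft

W: 257 cm = 2570 mm.
Magnification m = w/W = dᵢ/dₒ; combined with 1/f = 1/dₒ + 1/dᵢ this gives dₒ = f·(1 + W/w).
dₒ = 280 mm × (1 + 2570/37.2) = 280 × 70.0860 ≈ 19624.086 mm = 19624.086/304.8 ft = 64.3835 ft.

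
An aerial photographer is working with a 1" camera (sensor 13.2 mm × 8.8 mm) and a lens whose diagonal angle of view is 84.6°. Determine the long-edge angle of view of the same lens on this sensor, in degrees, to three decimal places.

74.259°

Sensor diagonal = √(13.2² + 8.8²) = √251.6800 ≈ 15.8644 mm.
From the diagonal AOV: f = 15.8644 / (2·tan(42.3°)) = 15.8644 / 1.81986 ≈ 8.7174 mm.
Long-edge AOV = 2·arctan(13.2 / (2 × 8.7174)) = 2·arctan(0.75711) ≈ 74.2593°.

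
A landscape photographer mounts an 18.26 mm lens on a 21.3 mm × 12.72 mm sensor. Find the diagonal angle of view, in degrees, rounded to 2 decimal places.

Sensor diagonal = √(21.3² + 12.72²) = √615.4884 ≈ 24.8090 mm.
Angle of view α = 2·arctan(d/2f) with d = 24.8090 mm and f = 18.26 mm.
d/2f = 0.67933; arctan(0.67933) ≈ 34.1893°, so α ≈ 68.3787°.

68.38°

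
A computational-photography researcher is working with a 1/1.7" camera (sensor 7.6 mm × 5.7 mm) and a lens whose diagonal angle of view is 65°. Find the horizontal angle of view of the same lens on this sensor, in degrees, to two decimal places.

54.01°

Sensor diagonal = √(7.6² + 5.7²) = √90.2500 ≈ 9.5000 mm.
From the diagonal AOV: f = 9.5000 / (2·tan(32.5°)) = 9.5000 / 1.27414 ≈ 7.4560 mm.
Horizontal AOV = 2·arctan(7.6 / (2 × 7.4560)) = 2·arctan(0.50966) ≈ 54.0119°.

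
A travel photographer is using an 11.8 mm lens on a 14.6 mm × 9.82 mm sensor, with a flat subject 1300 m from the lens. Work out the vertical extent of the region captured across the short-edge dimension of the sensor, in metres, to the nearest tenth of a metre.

dₒ: 1300 m = 1.3e+06 mm.
Similar triangles through the lens centre give W/dₒ = h/dᵢ; with 1/f = 1/dₒ + 1/dᵢ this gives W = h·(dₒ − f)/f.
W = 9.82 mm × (1.3e+06 − 11.8) / 11.8 = 9.82 × 110168.4915 ≈ 1081854.587 mm = 1081.85 m.

1081.9 m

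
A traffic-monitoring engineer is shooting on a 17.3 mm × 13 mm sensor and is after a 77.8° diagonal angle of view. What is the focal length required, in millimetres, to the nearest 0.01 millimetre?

13.41 mm

Sensor diagonal = √(17.3² + 13²) = √468.2900 ≈ 21.6400 mm.
From α = 2·arctan(d/2f) we get f = d / (2·tan(α/2)).
With d = 21.6400 mm and α/2 = 38.9°, tan(α/2) ≈ 0.80690, so f ≈ 21.6400 / 1.61380 ≈ 13.4094 mm.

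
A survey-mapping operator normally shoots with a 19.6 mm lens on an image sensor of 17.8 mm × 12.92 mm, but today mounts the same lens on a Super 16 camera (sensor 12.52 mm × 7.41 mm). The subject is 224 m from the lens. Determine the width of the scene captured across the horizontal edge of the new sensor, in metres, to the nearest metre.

143 m

The focal length stays 19.6 mm; the relevant sensor dimension is now w = 12.52 mm. Object distance dₒ = 224 m = 224000 mm.
Thin-lens field width W = w·(dₒ − f)/f = 12.52 × (224000 − 19.6)/19.6 ≈ 143073.194 mm = 143.073 m.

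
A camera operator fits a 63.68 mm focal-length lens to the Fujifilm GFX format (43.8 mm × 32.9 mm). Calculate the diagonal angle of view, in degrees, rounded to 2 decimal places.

46.55°

Sensor diagonal = √(43.8² + 32.9²) = √3000.8500 ≈ 54.7800 mm.
Angle of view α = 2·arctan(d/2f) with d = 54.7800 mm and f = 63.68 mm.
d/2f = 0.43012; arctan(0.43012) ≈ 23.2735°, so α ≈ 46.5470°.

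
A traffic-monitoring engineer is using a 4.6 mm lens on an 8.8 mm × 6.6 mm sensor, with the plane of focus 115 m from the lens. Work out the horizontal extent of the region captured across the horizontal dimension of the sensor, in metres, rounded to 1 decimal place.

dₒ: 115 m = 115000 mm.
Similar triangles through the lens centre give W/dₒ = w/dᵢ; with 1/f = 1/dₒ + 1/dᵢ this gives W = w·(dₒ − f)/f.
W = 8.8 mm × (115000 − 4.6) / 4.6 = 8.8 × 24999.0000 ≈ 219991.200 mm = 219.991 m.

220.0 m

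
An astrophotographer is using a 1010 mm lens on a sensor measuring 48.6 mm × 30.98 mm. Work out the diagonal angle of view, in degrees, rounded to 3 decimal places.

Sensor diagonal = √(48.6² + 30.98²) = √3321.7204 ≈ 57.6344 mm.
Angle of view α = 2·arctan(d/2f) with d = 57.6344 mm and f = 1010 mm.
d/2f = 0.02853; arctan(0.02853) ≈ 1.6343°, so α ≈ 3.2686°.

3.269°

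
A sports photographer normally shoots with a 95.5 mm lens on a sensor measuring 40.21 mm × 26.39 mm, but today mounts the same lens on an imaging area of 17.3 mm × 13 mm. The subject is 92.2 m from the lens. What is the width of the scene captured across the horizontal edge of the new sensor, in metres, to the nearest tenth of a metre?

The focal length stays 95.5 mm; the relevant sensor dimension is now w = 17.3 mm. Object distance dₒ = 92.2 m = 92200 mm.
Thin-lens field width W = w·(dₒ − f)/f = 17.3 × (92200 − 95.5)/95.5 ≈ 16684.899 mm = 16.6849 m.

16.7 m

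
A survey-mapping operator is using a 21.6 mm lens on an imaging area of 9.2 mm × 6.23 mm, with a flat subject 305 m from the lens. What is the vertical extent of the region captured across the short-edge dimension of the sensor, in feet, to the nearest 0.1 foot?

dₒ: 305 m = 305000 mm.
Similar triangles through the lens centre give W/dₒ = h/dᵢ; with 1/f = 1/dₒ + 1/dᵢ this gives W = h·(dₒ − f)/f.
W = 6.23 mm × (305000 − 21.6) / 21.6 = 6.23 × 14119.3704 ≈ 87963.677 mm = 87963.677/304.8 ft = 288.595 ft.

288.6 ft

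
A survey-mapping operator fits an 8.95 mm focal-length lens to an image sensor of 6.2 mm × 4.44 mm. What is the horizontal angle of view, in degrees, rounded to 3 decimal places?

Angle of view α = 2·arctan(w/2f) with w = 6.2 mm and f = 8.95 mm.
w/2f = 0.34637; arctan(0.34637) ≈ 19.1045°, so α ≈ 38.2090°.

38.209°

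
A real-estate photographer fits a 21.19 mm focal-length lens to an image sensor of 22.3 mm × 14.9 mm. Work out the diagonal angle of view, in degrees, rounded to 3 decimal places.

64.655°

Sensor diagonal = √(22.3² + 14.9²) = √719.3000 ≈ 26.8198 mm.
Angle of view α = 2·arctan(d/2f) with d = 26.8198 mm and f = 21.19 mm.
d/2f = 0.63284; arctan(0.63284) ≈ 32.3273°, so α ≈ 64.6545°.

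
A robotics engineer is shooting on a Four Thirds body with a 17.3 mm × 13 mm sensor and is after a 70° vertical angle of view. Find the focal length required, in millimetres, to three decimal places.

9.283 mm

From α = 2·arctan(h/2f) we get f = h / (2·tan(α/2)).
With h = 13 mm and α/2 = 35°, tan(α/2) ≈ 0.70021, so f ≈ 13 / 1.40042 ≈ 9.2830 mm.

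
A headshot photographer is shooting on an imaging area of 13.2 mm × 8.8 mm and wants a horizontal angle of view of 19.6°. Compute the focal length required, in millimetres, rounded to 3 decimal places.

38.210 mm

From α = 2·arctan(w/2f) we get f = w / (2·tan(α/2)).
With w = 13.2 mm and α/2 = 9.8°, tan(α/2) ≈ 0.17273, so f ≈ 13.2 / 0.34546 ≈ 38.2099 mm.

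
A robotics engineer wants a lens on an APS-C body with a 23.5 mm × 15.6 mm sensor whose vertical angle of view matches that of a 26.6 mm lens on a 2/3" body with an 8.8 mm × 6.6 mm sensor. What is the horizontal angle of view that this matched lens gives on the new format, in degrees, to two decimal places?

21.17°

Equal vertical AOV ⇒ f₂ = f₁ · 15.6/6.6 = 26.6 × 2.36364 ≈ 62.8727 mm.
Horizontal AOV on the new format = 2·arctan(23.5 / (2 × 62.8727)) = 2·arctan(0.18689) ≈ 21.1713°.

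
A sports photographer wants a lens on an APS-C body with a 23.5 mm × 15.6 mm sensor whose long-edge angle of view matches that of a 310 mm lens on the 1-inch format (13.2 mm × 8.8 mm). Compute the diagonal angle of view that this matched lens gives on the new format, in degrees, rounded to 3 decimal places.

Equal long-edge AOV ⇒ f₂ = f₁ · 23.5/13.2 = 310 × 1.78030 ≈ 551.8939 mm.
Sensor diagonal = √(23.5² + 15.6²) = √795.6100 ≈ 28.2066 mm.
Diagonal AOV on the new format = 2·arctan(28.2066 / (2 × 551.8939)) = 2·arctan(0.02555) ≈ 2.9277°.

2.928°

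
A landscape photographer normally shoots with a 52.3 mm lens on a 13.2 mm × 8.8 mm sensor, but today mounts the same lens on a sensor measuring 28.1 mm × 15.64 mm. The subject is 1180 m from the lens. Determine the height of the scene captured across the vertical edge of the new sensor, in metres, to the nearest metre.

353 m

The focal length stays 52.3 mm; the relevant sensor dimension is now h = 15.64 mm. Object distance dₒ = 1180 m = 1.18e+06 mm.
Thin-lens field height W = h·(dₒ − f)/f = 15.64 × (1.18e+06 − 52.3)/52.3 ≈ 352856.253 mm = 352.856 m.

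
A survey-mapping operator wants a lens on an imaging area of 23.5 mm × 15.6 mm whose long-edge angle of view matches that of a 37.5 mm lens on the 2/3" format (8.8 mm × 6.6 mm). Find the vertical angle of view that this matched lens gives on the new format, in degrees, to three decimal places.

Equal long-edge AOV ⇒ f₂ = f₁ · 23.5/8.8 = 37.5 × 2.67045 ≈ 100.1420 mm.
Vertical AOV on the new format = 2·arctan(15.6 / (2 × 100.1420)) = 2·arctan(0.07789) ≈ 8.9075°.

8.907°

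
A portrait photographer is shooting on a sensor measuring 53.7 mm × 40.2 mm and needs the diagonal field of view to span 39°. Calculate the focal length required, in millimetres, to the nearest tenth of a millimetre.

94.7 mm

Sensor diagonal = √(53.7² + 40.2²) = √4499.7300 ≈ 67.0800 mm.
From α = 2·arctan(d/2f) we get f = d / (2·tan(α/2)).
With d = 67.0800 mm and α/2 = 19.5°, tan(α/2) ≈ 0.35412, so f ≈ 67.0800 / 0.70824 ≈ 94.7141 mm.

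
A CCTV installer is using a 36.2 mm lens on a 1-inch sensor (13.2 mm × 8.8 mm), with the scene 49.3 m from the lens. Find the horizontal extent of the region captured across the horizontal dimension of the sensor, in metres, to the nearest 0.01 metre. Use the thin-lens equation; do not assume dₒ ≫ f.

17.96 m

dₒ: 49.3 m = 49300 mm.
Similar triangles through the lens centre give W/dₒ = w/dᵢ; with 1/f = 1/dₒ + 1/dᵢ this gives W = w·(dₒ − f)/f.
W = 13.2 mm × (49300 − 36.2) / 36.2 = 13.2 × 1360.8785 ≈ 17963.596 mm = 17.9636 m.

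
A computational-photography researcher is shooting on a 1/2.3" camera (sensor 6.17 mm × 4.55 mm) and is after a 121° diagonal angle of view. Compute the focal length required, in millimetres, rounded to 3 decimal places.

Sensor diagonal = √(6.17² + 4.55²) = √58.7714 ≈ 7.6663 mm.
From α = 2·arctan(d/2f) we get f = d / (2·tan(α/2)).
With d = 7.6663 mm and α/2 = 60.5°, tan(α/2) ≈ 1.76749, so f ≈ 7.6663 / 3.53499 ≈ 2.1687 mm.

2.169 mm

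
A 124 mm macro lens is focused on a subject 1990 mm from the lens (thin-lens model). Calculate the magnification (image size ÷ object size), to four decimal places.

Thin lens: 1/f = 1/dₒ + 1/dᵢ → 1/dᵢ = 1/124 − 1/1990 = 0.0075620 mm⁻¹, so dᵢ ≈ 132.2401 mm.
Magnification m = dᵢ/dₒ = 132.2401/1990 ≈ 0.06645.

0.0665×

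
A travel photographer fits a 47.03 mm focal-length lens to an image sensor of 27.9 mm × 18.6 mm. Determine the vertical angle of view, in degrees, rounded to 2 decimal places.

Angle of view α = 2·arctan(h/2f) with h = 18.6 mm and f = 47.03 mm.
h/2f = 0.19775; arctan(0.19775) ≈ 11.1857°, so α ≈ 22.3714°.

22.37°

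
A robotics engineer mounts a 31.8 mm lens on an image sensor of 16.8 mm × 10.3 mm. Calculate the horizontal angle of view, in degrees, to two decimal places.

Angle of view α = 2·arctan(w/2f) with w = 16.8 mm and f = 31.8 mm.
w/2f = 0.26415; arctan(0.26415) ≈ 14.7968°, so α ≈ 29.5935°.

29.59°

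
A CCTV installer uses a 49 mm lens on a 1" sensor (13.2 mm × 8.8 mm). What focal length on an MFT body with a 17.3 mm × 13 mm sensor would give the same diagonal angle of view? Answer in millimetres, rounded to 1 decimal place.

66.8 mm

Sensor diagonal = √(13.2² + 8.8²) = √251.6800 ≈ 15.8644 mm.
Sensor diagonal = √(17.3² + 13²) = √468.2900 ≈ 21.6400 mm.
Equal angle of view means equal diagonal/f ratio, so f₂ = f₁ · (diagonal₂/diagonal₁) = 49 × 21.6400/15.8644.
f₂ = 49 × 1.36406 ≈ 66.839 mm.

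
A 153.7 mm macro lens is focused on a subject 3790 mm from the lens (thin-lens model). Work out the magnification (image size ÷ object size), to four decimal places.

Thin lens: 1/f = 1/dₒ + 1/dᵢ → 1/dᵢ = 1/153.7 − 1/3790 = 0.0062423 mm⁻¹, so dᵢ ≈ 160.1966 mm.
Magnification m = dᵢ/dₒ = 160.1966/3790 ≈ 0.04227.

0.0423×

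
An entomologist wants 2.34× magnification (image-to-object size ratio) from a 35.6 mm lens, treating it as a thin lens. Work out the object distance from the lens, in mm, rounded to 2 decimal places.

With m = dᵢ/dₒ and 1/f = 1/dₒ + 1/dᵢ, substituting dᵢ = m·dₒ gives 1/f = (1 + 1/m)/dₒ, hence dₒ = f·(1 + 1/m).
dₒ = 35.6 × (1 + 1/2.34) = 35.6 × 1.42735 ≈ 50.814 mm.

50.81 mm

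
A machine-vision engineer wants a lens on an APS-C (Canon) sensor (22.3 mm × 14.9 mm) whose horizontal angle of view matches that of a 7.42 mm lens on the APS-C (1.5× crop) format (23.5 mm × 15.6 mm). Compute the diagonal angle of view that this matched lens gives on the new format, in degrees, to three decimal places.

124.595°

Equal horizontal AOV ⇒ f₂ = f₁ · 22.3/23.5 = 7.42 × 0.94894 ≈ 7.0411 mm.
Sensor diagonal = √(22.3² + 14.9²) = √719.3000 ≈ 26.8198 mm.
Diagonal AOV on the new format = 2·arctan(26.8198 / (2 × 7.0411)) = 2·arctan(1.90451) ≈ 124.5949°.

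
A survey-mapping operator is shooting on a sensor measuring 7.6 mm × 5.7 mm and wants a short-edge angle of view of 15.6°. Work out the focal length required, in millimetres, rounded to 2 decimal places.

20.81 mm

From α = 2·arctan(h/2f) we get f = h / (2·tan(α/2)).
With h = 5.7 mm and α/2 = 7.8°, tan(α/2) ≈ 0.13698, so f ≈ 5.7 / 0.27397 ≈ 20.8055 mm.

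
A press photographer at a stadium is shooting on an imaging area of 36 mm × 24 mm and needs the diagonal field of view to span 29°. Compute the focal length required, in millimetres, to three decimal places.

Sensor diagonal = √(36² + 24²) = √1872.0000 ≈ 43.2666 mm.
From α = 2·arctan(d/2f) we get f = d / (2·tan(α/2)).
With d = 43.2666 mm and α/2 = 14.5°, tan(α/2) ≈ 0.25862, so f ≈ 43.2666 / 0.51724 ≈ 83.6498 mm.

83.650 mm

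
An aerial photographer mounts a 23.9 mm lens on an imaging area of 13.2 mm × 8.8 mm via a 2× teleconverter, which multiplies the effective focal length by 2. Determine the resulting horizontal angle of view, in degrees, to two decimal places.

15.72°

Effective focal length f = 23.9 × 2 = 47.8 mm.
α = 2·arctan(13.2 / (2 × 47.8)) = 2·arctan(0.13808) ≈ 15.7229°.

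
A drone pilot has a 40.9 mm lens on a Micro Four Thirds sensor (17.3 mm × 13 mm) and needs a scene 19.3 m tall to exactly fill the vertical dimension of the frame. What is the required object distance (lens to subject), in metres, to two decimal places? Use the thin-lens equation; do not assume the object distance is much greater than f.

60.76 m

W: 19.3 m = 19300 mm.
Magnification m = h/W = dᵢ/dₒ; combined with 1/f = 1/dₒ + 1/dᵢ this gives dₒ = f·(1 + W/h).
dₒ = 40.9 mm × (1 + 19300/13) = 40.9 × 1485.6154 ≈ 60761.669 mm = 60.7617 m.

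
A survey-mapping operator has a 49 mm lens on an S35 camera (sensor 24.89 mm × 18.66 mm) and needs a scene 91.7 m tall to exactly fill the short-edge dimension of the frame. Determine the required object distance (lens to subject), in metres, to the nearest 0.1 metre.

W: 91.7 m = 91700 mm.
Magnification m = h/W = dᵢ/dₒ; combined with 1/f = 1/dₒ + 1/dᵢ this gives dₒ = f·(1 + W/h).
dₒ = 49 mm × (1 + 91700/18.66) = 49 × 4915.2551 ≈ 240847.499 mm = 240.847 m.

240.8 m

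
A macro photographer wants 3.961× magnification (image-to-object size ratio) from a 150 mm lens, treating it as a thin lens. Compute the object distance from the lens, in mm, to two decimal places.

187.87 mm

With m = dᵢ/dₒ and 1/f = 1/dₒ + 1/dᵢ, substituting dᵢ = m·dₒ gives 1/f = (1 + 1/m)/dₒ, hence dₒ = f·(1 + 1/m).
dₒ = 150 × (1 + 1/3.961) = 150 × 1.25246 ≈ 187.869 mm.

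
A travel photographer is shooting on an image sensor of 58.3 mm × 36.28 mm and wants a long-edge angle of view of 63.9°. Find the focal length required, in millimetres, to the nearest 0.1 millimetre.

From α = 2·arctan(w/2f) we get f = w / (2·tan(α/2)).
With w = 58.3 mm and α/2 = 31.95°, tan(α/2) ≈ 0.62366, so f ≈ 58.3 / 1.24731 ≈ 46.7405 mm.

46.7 mm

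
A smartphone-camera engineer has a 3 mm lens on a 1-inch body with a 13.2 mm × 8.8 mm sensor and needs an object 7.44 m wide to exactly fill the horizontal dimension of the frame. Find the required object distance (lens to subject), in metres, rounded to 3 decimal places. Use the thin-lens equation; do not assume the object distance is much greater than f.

1.694 m

W: 7.44 m = 7440 mm.
Magnification m = w/W = dᵢ/dₒ; combined with 1/f = 1/dₒ + 1/dᵢ this gives dₒ = f·(1 + W/w).
dₒ = 3 mm × (1 + 7440/13.2) = 3 × 564.6364 ≈ 1693.909 mm = 1.69391 m.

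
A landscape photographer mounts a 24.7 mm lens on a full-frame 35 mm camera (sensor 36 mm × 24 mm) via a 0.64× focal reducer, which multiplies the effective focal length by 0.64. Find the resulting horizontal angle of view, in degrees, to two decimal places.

97.42°

Effective focal length f = 24.7 × 0.64 = 15.808 mm.
α = 2·arctan(36 / (2 × 15.808)) = 2·arctan(1.13866) ≈ 97.4194°.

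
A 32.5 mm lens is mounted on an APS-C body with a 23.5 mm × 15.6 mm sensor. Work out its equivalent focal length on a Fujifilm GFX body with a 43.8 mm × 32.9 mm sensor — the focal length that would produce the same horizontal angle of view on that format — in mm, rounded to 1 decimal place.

60.6 mm

Equal angle of view means equal width/f ratio, so f₂ = f₁ · (width₂/width₁) = 32.5 × 43.8/23.5.
f₂ = 32.5 × 1.86383 ≈ 60.574 mm.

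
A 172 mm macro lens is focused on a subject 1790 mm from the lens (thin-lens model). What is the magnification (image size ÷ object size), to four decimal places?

Thin lens: 1/f = 1/dₒ + 1/dᵢ → 1/dᵢ = 1/172 − 1/1790 = 0.0052553 mm⁻¹, so dᵢ ≈ 190.2843 mm.
Magnification m = dᵢ/dₒ = 190.2843/1790 ≈ 0.10630.

0.1063×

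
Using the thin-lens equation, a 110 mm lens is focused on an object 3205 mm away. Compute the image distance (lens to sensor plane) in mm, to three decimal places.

113.910 mm

1/dᵢ = 1/f − 1/dₒ = 1/110 − 1/3205 = 0.0087789 mm⁻¹.
dᵢ = 1/0.0087789 ≈ 113.9095 mm.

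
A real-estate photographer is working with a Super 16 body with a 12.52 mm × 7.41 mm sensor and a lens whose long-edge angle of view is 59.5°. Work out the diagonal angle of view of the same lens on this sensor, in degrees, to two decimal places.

67.18°

From the long-edge AOV: f = 12.52 / (2·tan(29.75°)) = 12.52 / 1.14309 ≈ 10.9527 mm.
Sensor diagonal = √(12.52² + 7.41²) = √211.6585 ≈ 14.5485 mm.
Diagonal AOV = 2·arctan(14.5485 / (2 × 10.9527)) = 2·arctan(0.66415) ≈ 67.1802°.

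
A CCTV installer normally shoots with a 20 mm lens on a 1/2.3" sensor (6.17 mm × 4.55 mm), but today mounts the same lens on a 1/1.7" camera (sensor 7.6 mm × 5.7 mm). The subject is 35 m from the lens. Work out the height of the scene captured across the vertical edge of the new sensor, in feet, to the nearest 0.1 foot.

The focal length stays 20 mm; the relevant sensor dimension is now h = 5.7 mm. Object distance dₒ = 35 m = 35000 mm.
Thin-lens field height W = h·(dₒ − f)/f = 5.7 × (35000 − 20)/20 ≈ 9969.300 mm = 9969.300/304.8 ft = 32.7077 ft.

32.7 ft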